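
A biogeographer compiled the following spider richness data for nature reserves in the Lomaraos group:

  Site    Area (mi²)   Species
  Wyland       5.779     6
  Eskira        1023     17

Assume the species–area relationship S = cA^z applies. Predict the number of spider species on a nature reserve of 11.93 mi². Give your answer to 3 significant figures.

6.94

z = ln(17/6) / ln(1023/5.779) = 1.0415 / 5.1763 = 0.2012
c = 6 / 5.779^0.2012 = 6 / 1.423 = 4.216
S₃ = 4.216 × 11.93^0.2012 = 4.216 × 1.647 ≈ 6.942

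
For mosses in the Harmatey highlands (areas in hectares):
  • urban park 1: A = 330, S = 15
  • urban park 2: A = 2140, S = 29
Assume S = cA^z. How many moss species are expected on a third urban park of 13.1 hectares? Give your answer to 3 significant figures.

4.81

z = ln(29/15) / ln(2140/330) = 0.6592 / 1.8695 = 0.3526
c = 15 / 330^0.3526 = 15 / 7.729 = 1.941
S₃ = 1.941 × 13.1^0.3526 = 1.941 × 2.477 ≈ 4.808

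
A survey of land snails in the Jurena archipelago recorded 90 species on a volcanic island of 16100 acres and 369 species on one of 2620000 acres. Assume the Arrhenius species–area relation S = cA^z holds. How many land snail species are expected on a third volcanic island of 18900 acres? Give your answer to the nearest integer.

z = ln(369/90) / ln(2620000/16100) = 1.4110 / 5.0921 = 0.2771
c = 90 / 16100^0.2771 = 90 / 14.64 = 6.146
S₃ = 6.146 × 18900^0.2771 = 6.146 × 15.31 ≈ 94.09

94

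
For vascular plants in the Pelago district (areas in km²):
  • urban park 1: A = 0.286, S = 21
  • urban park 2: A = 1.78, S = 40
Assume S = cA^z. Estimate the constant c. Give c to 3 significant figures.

32.6

z = ln(S₂/S₁) / ln(A₂/A₁) = ln(40/21) / ln(1.78/0.286) = 0.6444 / 1.8284 = 0.3524
c = S₁ / A₁^z = 21 / 0.286^0.3524 = 21 / 0.6433 = 32.64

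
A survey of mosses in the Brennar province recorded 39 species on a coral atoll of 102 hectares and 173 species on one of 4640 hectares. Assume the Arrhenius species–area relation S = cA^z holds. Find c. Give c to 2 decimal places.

z = ln(S₂/S₁) / ln(A₂/A₁) = ln(173/39) / ln(4640/102) = 1.4897 / 3.8175 = 0.3902
c = S₁ / A₁^z = 39 / 102^0.3902 = 39 / 6.079 = 6.416

6.42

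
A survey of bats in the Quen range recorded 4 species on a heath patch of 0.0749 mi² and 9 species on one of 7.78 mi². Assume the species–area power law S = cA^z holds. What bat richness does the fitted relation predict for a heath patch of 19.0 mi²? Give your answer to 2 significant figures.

11

z = ln(9/4) / ln(7.78/0.0749) = 0.8109 / 4.6432 = 0.1747
c = 4 / 0.0749^0.1747 = 4 / 0.636 = 6.29
S₃ = 6.29 × 19^0.1747 = 6.29 × 1.672 ≈ 10.52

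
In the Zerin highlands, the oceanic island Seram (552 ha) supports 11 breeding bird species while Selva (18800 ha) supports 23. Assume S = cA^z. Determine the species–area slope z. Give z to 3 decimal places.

Taking logs: ln S = ln c + z ln A, so z = (ln S₂ − ln S₁)/(ln A₂ − ln A₁).
z = ln(23/11) / ln(18800/552) = ln(2.091) / ln(34.06) = 0.7376 / 3.5281 = 0.2091

0.209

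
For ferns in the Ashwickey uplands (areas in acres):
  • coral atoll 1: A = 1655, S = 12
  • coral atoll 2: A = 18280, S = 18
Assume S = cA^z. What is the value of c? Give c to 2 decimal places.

3.43

z = ln(S₂/S₁) / ln(A₂/A₁) = ln(18/12) / ln(18280/1655) = 0.4055 / 2.4020 = 0.1688
c = S₁ / A₁^z = 12 / 1655^0.1688 = 12 / 3.494 = 3.434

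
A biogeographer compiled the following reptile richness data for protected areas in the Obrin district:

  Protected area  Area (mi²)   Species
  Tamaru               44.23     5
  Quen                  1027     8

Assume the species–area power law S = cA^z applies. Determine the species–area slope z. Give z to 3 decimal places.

0.149

Taking logs: ln S = ln c + z ln A, so z = (ln S₂ − ln S₁)/(ln A₂ − ln A₁).
z = ln(8/5) / ln(1027/44.23) = ln(1.6) / ln(23.22) = 0.4700 / 3.1450 = 0.1494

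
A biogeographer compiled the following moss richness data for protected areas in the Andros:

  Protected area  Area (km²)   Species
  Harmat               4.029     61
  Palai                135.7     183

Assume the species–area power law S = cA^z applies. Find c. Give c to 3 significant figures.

39.5

z = ln(S₂/S₁) / ln(A₂/A₁) = ln(183/61) / ln(135.7/4.029) = 1.0986 / 3.5169 = 0.3124
c = S₁ / A₁^z = 61 / 4.029^0.3124 = 61 / 1.545 = 39.47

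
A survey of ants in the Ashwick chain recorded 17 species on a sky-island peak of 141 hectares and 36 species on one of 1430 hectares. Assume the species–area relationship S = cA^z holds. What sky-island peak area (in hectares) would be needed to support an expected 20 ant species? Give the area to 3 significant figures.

233 hectares

z = ln(36/17) / ln(1430/141) = 0.7503 / 2.3167 = 0.3239
c = 17 / 141^0.3239 = 17 / 4.967 = 3.423
A = (20/3.423)^(1/0.3239) ⇒ ln A = ln(5.843)/0.3239 = 5.4506
A = e^5.4506 ≈ 232.9 hectares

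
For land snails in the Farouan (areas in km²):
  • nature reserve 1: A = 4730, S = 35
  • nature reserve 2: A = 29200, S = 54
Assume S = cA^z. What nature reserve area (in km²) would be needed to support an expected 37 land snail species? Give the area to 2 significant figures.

z = ln(54/35) / ln(29200/4730) = 0.4336 / 1.8202 = 0.2382
c = 35 / 4730^0.2382 = 35 / 7.507 = 4.662
A = (37/4.662)^(1/0.2382) ⇒ ln A = ln(7.936)/0.2382 = 8.6949
A = e^8.6949 ≈ 5973 km²

6000 km²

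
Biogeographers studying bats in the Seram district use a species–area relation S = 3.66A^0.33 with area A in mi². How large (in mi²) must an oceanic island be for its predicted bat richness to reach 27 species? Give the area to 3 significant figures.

427 mi²

27 = 3.66 × A^0.33  ⇒  A^0.33 = 27/3.66 = 7.377
ln A = ln(7.377) / 0.33 = 1.9984 / 0.33 = 6.0557
A = e^6.0557 ≈ 426.5 mi²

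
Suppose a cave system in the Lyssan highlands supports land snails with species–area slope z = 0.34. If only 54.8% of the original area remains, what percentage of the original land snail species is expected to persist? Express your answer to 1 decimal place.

S_new/S_old = (A_new/A_old)^z = 0.548^0.34
= exp(0.34 × ln 0.548) = exp(0.34 × -0.6015) = exp(-0.2045) ≈ 0.8151

81.5%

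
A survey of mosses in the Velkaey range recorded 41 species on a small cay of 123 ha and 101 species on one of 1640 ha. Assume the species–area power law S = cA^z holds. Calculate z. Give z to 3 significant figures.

0.348

Taking logs: ln S = ln c + z ln A, so z = (ln S₂ − ln S₁)/(ln A₂ − ln A₁).
z = ln(101/41) / ln(1640/123) = ln(2.463) / ln(13.33) = 0.9015 / 2.5903 = 0.3481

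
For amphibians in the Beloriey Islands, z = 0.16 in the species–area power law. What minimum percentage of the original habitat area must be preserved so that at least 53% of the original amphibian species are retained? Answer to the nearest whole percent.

2%

Need (A_new/A_old)^0.16 = 0.53, so A_new/A_old = 0.53^(1/0.16) = 0.53^6.25
ln(A_new/A_old) = ln 0.53 / 0.16 = -0.6349 / 0.16 = -3.9680
A_new/A_old = e^-3.9680 ≈ 0.01891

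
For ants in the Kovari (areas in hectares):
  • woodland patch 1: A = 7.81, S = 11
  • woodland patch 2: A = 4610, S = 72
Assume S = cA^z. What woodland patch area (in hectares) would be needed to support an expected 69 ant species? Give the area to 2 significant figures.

z = ln(72/11) / ln(4610/7.81) = 1.8788 / 6.3806 = 0.2945
c = 11 / 7.81^0.2945 = 11 / 1.832 = 6.006
A = (69/6.006)^(1/0.2945) ⇒ ln A = ln(11.49)/0.2945 = 8.2914
A = e^8.2914 ≈ 3990 hectares

4000 hectares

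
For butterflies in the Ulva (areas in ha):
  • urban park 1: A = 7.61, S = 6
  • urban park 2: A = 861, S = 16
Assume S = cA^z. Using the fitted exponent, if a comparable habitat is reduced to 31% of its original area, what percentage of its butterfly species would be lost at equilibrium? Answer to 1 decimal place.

21.6%

z = ln(16/6) / ln(861/7.61) = 0.9808 / 4.7286 = 0.2074
S_new/S_old = (A_new/A_old)^z = 0.31^0.2074 = exp(0.2074 × -1.1712) = 0.7843
Fraction lost = 1 − 0.7843 = 0.2157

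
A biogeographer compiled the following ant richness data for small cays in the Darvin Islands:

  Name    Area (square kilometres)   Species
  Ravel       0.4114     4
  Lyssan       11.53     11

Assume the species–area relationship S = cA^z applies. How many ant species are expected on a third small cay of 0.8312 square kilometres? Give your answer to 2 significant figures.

5.0

z = ln(11/4) / ln(11.53/0.4114) = 1.0116 / 3.3331 = 0.3035
c = 4 / 0.4114^0.3035 = 4 / 0.7637 = 5.238
S₃ = 5.238 × 0.8312^0.3035 = 5.238 × 0.9454 ≈ 4.952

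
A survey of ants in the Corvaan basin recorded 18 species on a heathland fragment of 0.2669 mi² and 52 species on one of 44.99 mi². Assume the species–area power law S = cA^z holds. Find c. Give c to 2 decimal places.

23.66

z = ln(S₂/S₁) / ln(A₂/A₁) = ln(52/18) / ln(44.99/0.2669) = 1.0609 / 5.1273 = 0.2069
c = S₁ / A₁^z = 18 / 0.2669^0.2069 = 18 / 0.7609 = 23.66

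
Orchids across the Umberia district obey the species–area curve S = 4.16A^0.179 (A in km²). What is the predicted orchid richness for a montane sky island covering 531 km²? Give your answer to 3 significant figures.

S = 4.16 × 531^0.179 = 4.16 × 3.075 ≈ 12.79

12.8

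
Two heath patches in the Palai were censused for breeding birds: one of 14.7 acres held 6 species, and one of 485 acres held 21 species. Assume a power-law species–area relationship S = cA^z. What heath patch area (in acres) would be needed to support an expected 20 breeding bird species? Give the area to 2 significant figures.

420 acres

z = ln(21/6) / ln(485/14.7) = 1.2528 / 3.4963 = 0.3583
c = 6 / 14.7^0.3583 = 6 / 2.62 = 2.29
A = (20/2.29)^(1/0.3583) ⇒ ln A = ln(8.733)/0.3583 = 6.0480
A = e^6.0480 ≈ 423.3 acres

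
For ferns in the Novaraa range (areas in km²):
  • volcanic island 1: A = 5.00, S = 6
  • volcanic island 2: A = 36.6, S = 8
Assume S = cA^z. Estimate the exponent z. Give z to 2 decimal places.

0.14

Taking logs: ln S = ln c + z ln A, so z = (ln S₂ − ln S₁)/(ln A₂ − ln A₁).
z = ln(8/6) / ln(36.6/5) = ln(1.333) / ln(7.32) = 0.2877 / 1.9906 = 0.1445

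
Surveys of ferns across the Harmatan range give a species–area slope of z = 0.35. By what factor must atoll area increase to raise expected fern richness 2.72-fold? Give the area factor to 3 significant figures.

(A₂/A₁)^0.35 = 2.72, so A₂/A₁ = 2.72^(1/0.35) = 2.72^2.857
ln(A₂/A₁) = ln 2.72 / 0.35 = 1.0006 / 0.35 = 2.8589
A₂/A₁ = e^2.8589 ≈ 17.44

17.4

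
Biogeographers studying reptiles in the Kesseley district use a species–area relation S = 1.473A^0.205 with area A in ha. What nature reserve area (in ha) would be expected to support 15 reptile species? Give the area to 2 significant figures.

83000 ha

15 = 1.473 × A^0.205  ⇒  A^0.205 = 15/1.473 = 10.18
ln A = ln(10.18) / 0.205 = 2.3207 / 0.205 = 11.3207
A = e^11.3207 ≈ 82514 ha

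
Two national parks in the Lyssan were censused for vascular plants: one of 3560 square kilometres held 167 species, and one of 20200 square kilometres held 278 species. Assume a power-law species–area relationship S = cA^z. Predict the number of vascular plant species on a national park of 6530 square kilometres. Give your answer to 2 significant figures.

z = ln(278/167) / ln(20200/3560) = 0.5096 / 1.7359 = 0.2936
c = 167 / 3560^0.2936 = 167 / 11.03 = 15.14
S₃ = 15.14 × 6530^0.2936 = 15.14 × 13.18 ≈ 199.6

200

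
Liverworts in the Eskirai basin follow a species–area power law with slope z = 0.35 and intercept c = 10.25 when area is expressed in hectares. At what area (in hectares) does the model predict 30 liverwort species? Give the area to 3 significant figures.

30 = 10.25 × A^0.35  ⇒  A^0.35 = 30/10.25 = 2.927
ln A = ln(2.927) / 0.35 = 1.0739 / 0.35 = 3.0683
A = e^3.0683 ≈ 21.51 hectares

21.5 hectares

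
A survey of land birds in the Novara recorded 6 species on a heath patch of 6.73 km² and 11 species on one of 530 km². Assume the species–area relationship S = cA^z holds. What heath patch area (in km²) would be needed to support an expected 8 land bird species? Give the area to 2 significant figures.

53 km²

z = ln(11/6) / ln(530/6.73) = 0.6061 / 4.3663 = 0.1388
c = 6 / 6.73^0.1388 = 6 / 1.303 = 4.605
A = (8/4.605)^(1/0.1388) ⇒ ln A = ln(1.737)/0.1388 = 3.9789
A = e^3.9789 ≈ 53.46 km²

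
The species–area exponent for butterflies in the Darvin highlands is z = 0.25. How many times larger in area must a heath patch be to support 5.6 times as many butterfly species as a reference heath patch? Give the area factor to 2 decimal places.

(A₂/A₁)^0.25 = 5.6, so A₂/A₁ = 5.6^(1/0.25) = 5.6^4
ln(A₂/A₁) = ln 5.6 / 0.25 = 1.7228 / 0.25 = 6.8911
A₂/A₁ = e^6.8911 ≈ 983.4

983.45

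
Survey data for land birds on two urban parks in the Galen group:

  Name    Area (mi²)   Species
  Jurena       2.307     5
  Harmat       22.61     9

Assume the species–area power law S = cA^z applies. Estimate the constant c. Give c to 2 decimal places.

z = ln(S₂/S₁) / ln(A₂/A₁) = ln(9/5) / ln(22.61/2.307) = 0.5878 / 2.2824 = 0.2575
c = S₁ / A₁^z = 5 / 2.307^0.2575 = 5 / 1.24 = 4.032

4.03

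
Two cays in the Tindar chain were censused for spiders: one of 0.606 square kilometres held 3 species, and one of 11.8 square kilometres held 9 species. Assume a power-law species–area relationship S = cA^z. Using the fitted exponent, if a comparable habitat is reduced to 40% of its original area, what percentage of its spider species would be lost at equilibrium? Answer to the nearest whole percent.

29%

z = ln(9/3) / ln(11.8/0.606) = 1.0986 / 2.9690 = 0.3700
S_new/S_old = (A_new/A_old)^z = 0.4^0.3700 = exp(0.3700 × -0.9163) = 0.7124
Fraction lost = 1 − 0.7124 = 0.2876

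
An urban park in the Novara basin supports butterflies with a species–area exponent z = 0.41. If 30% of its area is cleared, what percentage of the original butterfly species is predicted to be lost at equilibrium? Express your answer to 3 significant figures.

S_new/S_old = (A_new/A_old)^z = 0.7^0.41
= exp(0.41 × ln 0.7) = exp(0.41 × -0.3567) = exp(-0.1462) ≈ 0.864
Fraction lost = 1 − 0.864 = 0.136

13.6%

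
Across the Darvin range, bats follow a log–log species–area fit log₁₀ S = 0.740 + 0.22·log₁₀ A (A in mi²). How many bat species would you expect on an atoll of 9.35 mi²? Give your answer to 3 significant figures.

8.99

S = 5.495 × 9.35^0.22 = 5.495 × 1.635 ≈ 8.986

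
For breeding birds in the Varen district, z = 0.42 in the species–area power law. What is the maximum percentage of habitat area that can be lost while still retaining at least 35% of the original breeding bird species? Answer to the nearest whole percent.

Need (A_new/A_old)^0.42 = 0.35, so A_new/A_old = 0.35^(1/0.42) = 0.35^2.381
ln(A_new/A_old) = ln 0.35 / 0.42 = -1.0498 / 0.42 = -2.4996
A_new/A_old = e^-2.4996 ≈ 0.08212
Fraction that can be lost = 1 − 0.08212 = 0.9179

92%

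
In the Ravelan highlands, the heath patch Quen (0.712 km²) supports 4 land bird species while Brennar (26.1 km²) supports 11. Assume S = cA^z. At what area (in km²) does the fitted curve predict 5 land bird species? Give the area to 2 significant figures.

z = ln(11/4) / ln(26.1/0.712) = 1.0116 / 3.6016 = 0.2809
c = 4 / 0.712^0.2809 = 4 / 0.909 = 4.4
A = (5/4.4)^(1/0.2809) ⇒ ln A = ln(1.136)/0.2809 = 0.4548
A = e^0.4548 ≈ 1.576 km²

1.6 km²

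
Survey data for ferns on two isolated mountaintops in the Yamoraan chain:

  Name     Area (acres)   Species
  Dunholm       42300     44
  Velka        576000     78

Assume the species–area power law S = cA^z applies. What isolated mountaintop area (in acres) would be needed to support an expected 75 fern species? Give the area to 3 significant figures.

z = ln(78/44) / ln(576000/42300) = 0.5725 / 2.6113 = 0.2192
c = 44 / 42300^0.2192 = 44 / 10.33 = 4.257
A = (75/4.257)^(1/0.2192) ⇒ ln A = ln(17.62)/0.2192 = 13.0850
A = e^13.0850 ≈ 481650 acres

482000 acres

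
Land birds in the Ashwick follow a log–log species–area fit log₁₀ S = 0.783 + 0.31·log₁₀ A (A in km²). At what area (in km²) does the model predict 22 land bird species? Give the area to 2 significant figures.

22 = 6.067 × A^0.31  ⇒  A^0.31 = 22/6.067 = 3.626
ln A = ln(3.626) / 0.31 = 1.2881 / 0.31 = 4.1552
A = e^4.1552 ≈ 63.77 km²

64 km²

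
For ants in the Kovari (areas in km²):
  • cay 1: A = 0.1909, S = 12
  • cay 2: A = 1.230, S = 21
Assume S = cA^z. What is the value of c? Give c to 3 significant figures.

19.7

z = ln(S₂/S₁) / ln(A₂/A₁) = ln(21/12) / ln(1.23/0.1909) = 0.5596 / 1.8630 = 0.3004
c = S₁ / A₁^z = 12 / 0.1909^0.3004 = 12 / 0.6081 = 19.73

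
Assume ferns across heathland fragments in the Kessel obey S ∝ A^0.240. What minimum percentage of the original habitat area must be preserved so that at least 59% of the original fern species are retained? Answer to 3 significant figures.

Need (A_new/A_old)^0.24 = 0.59, so A_new/A_old = 0.59^(1/0.24) = 0.59^4.167
ln(A_new/A_old) = ln 0.59 / 0.24 = -0.5276 / 0.24 = -2.1985
A_new/A_old = e^-2.1985 ≈ 0.111

11.1%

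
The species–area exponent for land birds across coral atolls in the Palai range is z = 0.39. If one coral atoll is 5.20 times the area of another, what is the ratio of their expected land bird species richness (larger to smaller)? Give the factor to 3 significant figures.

S₂/S₁ = (A₂/A₁)^z = 5.2^0.39
ln(S₂/S₁) = 0.39 × ln 5.2 = 0.39 × 1.6487 = 0.6430
S₂/S₁ = e^0.6430 ≈ 1.902

1.90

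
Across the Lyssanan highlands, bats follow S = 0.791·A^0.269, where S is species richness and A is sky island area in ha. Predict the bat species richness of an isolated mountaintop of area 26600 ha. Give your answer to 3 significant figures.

S = 0.791 × 26600^0.269
ln S = ln 0.791 + 0.269 × ln 26600 = -0.2345 + 0.269 × 10.1887 = 2.5063
S = e^2.5063 ≈ 12.26

12.3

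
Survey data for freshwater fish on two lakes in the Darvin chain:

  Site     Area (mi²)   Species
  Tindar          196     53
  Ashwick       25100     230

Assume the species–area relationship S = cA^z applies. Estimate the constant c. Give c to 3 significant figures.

z = ln(S₂/S₁) / ln(A₂/A₁) = ln(230/53) / ln(25100/196) = 1.4678 / 4.8525 = 0.3025
c = S₁ / A₁^z = 53 / 196^0.3025 = 53 / 4.936 = 10.74

10.7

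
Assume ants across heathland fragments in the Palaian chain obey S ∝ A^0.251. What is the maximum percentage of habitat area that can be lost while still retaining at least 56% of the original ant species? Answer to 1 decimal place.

90.1%

Need (A_new/A_old)^0.251 = 0.56, so A_new/A_old = 0.56^(1/0.251) = 0.56^3.984
ln(A_new/A_old) = ln 0.56 / 0.251 = -0.5798 / 0.251 = -2.3100
A_new/A_old = e^-2.3100 ≈ 0.09926
Fraction that can be lost = 1 − 0.09926 = 0.9007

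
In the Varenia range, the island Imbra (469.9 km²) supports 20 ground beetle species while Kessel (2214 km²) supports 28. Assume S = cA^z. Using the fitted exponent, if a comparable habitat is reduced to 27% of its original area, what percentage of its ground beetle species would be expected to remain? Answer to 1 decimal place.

z = ln(28/20) / ln(2214/469.9) = 0.3365 / 1.5500 = 0.2171
S_new/S_old = (A_new/A_old)^z = 0.27^0.2171 = exp(0.2171 × -1.3093) = 0.7526

75.3%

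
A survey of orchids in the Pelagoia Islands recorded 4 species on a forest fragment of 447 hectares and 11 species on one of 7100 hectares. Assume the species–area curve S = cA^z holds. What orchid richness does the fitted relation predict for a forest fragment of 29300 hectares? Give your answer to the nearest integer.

z = ln(11/4) / ln(7100/447) = 1.0116 / 2.7653 = 0.3658
c = 4 / 447^0.3658 = 4 / 9.323 = 0.4291
S₃ = 0.4291 × 29300^0.3658 = 0.4291 × 43.06 ≈ 18.48

18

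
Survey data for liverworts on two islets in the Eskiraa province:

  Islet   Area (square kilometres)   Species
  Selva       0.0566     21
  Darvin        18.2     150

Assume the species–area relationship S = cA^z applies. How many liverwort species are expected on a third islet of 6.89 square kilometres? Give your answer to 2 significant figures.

110

z = ln(150/21) / ln(18.2/0.0566) = 1.9661 / 5.7732 = 0.3406
c = 21 / 0.0566^0.3406 = 21 / 0.3761 = 55.84
S₃ = 55.84 × 6.89^0.3406 = 55.84 × 1.93 ≈ 107.8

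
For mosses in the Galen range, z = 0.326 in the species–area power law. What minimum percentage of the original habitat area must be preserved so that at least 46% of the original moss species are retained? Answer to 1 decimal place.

9.2%

Need (A_new/A_old)^0.326 = 0.46, so A_new/A_old = 0.46^(1/0.326) = 0.46^3.067
ln(A_new/A_old) = ln 0.46 / 0.326 = -0.7765 / 0.326 = -2.3820
A_new/A_old = e^-2.3820 ≈ 0.09237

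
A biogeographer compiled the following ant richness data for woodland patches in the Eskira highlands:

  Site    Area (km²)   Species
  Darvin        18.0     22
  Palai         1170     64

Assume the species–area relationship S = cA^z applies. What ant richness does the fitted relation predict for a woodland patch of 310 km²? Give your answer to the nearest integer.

z = ln(64/22) / ln(1170/18) = 1.0678 / 4.1744 = 0.2558
c = 22 / 18^0.2558 = 22 / 2.095 = 10.5
S₃ = 10.5 × 310^0.2558 = 10.5 × 4.338 ≈ 45.56

46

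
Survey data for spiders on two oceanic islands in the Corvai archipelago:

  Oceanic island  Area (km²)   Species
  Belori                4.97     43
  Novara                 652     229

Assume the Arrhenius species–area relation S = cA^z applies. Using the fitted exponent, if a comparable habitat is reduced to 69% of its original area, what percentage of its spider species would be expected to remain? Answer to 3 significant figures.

88.1%

z = ln(229/43) / ln(652/4.97) = 1.6725 / 4.8766 = 0.3430
S_new/S_old = (A_new/A_old)^z = 0.69^0.3430 = exp(0.3430 × -0.3711) = 0.8805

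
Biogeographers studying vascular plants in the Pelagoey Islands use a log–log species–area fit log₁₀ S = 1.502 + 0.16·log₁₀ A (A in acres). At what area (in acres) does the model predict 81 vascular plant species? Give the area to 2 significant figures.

81 = 31.77 × A^0.16  ⇒  A^0.16 = 81/31.77 = 2.55
ln A = ln(2.55) / 0.16 = 0.9360 / 0.16 = 5.8498
A = e^5.8498 ≈ 347.2 acres

350 acres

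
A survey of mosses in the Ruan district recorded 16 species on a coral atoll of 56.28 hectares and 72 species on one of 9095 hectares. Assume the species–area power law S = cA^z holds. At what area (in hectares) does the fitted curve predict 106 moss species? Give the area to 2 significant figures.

z = ln(72/16) / ln(9095/56.28) = 1.5041 / 5.0851 = 0.2958
c = 16 / 56.28^0.2958 = 16 / 3.294 = 4.857
A = (106/4.857)^(1/0.2958) ⇒ ln A = ln(21.82)/0.2958 = 10.4231
A = e^10.4231 ≈ 33628 hectares

34000 hectares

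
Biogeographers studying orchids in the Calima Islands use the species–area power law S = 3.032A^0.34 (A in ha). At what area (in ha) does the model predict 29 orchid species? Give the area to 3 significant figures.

29 = 3.032 × A^0.34  ⇒  A^0.34 = 29/3.032 = 9.565
ln A = ln(9.565) / 0.34 = 2.2581 / 0.34 = 6.6414
A = e^6.6414 ≈ 766.2 ha

766 ha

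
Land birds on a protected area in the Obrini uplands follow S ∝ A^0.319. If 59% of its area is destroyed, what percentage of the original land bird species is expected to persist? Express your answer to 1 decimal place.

75.2%

S_new/S_old = (A_new/A_old)^z = 0.41^0.319
= exp(0.319 × ln 0.41) = exp(0.319 × -0.8916) = exp(-0.2844) ≈ 0.7525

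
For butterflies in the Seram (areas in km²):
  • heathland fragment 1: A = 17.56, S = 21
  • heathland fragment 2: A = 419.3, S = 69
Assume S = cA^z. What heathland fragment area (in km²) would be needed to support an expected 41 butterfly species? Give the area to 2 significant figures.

z = ln(69/21) / ln(419.3/17.56) = 1.1896 / 3.1730 = 0.3749
c = 21 / 17.56^0.3749 = 21 / 2.928 = 7.172
A = (41/7.172)^(1/0.3749) ⇒ ln A = ln(5.717)/0.3749 = 4.6502
A = e^4.6502 ≈ 104.6 km²

100 km²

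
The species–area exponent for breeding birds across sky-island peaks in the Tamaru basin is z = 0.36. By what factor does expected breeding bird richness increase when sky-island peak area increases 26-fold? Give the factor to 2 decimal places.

S₂/S₁ = (A₂/A₁)^z = 26^0.36
ln(S₂/S₁) = 0.36 × ln 26 = 0.36 × 3.2581 = 1.1729
S₂/S₁ = e^1.1729 ≈ 3.231

3.23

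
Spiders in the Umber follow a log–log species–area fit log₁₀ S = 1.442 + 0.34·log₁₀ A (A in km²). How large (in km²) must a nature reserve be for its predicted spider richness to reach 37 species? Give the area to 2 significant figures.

37 = 27.67 × A^0.34  ⇒  A^0.34 = 37/27.67 = 1.337
ln A = ln(1.337) / 0.34 = 0.2906 / 0.34 = 0.8547
A = e^0.8547 ≈ 2.351 km²

2.4 km²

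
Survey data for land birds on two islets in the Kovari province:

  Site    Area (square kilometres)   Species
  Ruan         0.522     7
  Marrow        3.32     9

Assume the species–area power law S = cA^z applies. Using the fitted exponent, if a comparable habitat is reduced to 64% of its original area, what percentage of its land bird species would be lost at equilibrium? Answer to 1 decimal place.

z = ln(9/7) / ln(3.32/0.522) = 0.2513 / 1.8501 = 0.1358
S_new/S_old = (A_new/A_old)^z = 0.64^0.1358 = exp(0.1358 × -0.4463) = 0.9412
Fraction lost = 1 − 0.9412 = 0.05882

5.9%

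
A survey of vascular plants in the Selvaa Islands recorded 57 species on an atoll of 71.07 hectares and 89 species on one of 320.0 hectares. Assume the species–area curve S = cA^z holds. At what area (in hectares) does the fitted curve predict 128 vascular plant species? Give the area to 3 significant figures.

1090 hectares

z = ln(89/57) / ln(320/71.07) = 0.4456 / 1.5047 = 0.2961
c = 57 / 71.07^0.2961 = 57 / 3.535 = 16.13
A = (128/16.13)^(1/0.2961) ⇒ ln A = ln(7.938)/0.2961 = 6.9954
A = e^6.9954 ≈ 1092 hectares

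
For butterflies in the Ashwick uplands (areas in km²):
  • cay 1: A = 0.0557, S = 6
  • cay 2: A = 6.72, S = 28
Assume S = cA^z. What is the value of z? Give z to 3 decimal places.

Taking logs: ln S = ln c + z ln A, so z = (ln S₂ − ln S₁)/(ln A₂ − ln A₁).
z = ln(28/6) / ln(6.72/0.0557) = ln(4.667) / ln(120.6) = 1.5404 / 4.7929 = 0.3214

0.321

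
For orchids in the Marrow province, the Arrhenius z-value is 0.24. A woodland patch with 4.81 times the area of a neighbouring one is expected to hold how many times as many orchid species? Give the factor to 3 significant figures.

S₂/S₁ = (A₂/A₁)^z = 4.81^0.24
ln(S₂/S₁) = 0.24 × ln 4.81 = 0.24 × 1.5707 = 0.3770
S₂/S₁ = e^0.3770 ≈ 1.458

1.46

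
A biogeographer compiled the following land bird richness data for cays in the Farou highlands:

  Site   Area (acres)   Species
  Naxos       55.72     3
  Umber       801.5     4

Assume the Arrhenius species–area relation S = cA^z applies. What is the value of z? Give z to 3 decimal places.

Taking logs: ln S = ln c + z ln A, so z = (ln S₂ − ln S₁)/(ln A₂ − ln A₁).
z = ln(4/3) / ln(801.5/55.72) = ln(1.333) / ln(14.38) = 0.2877 / 2.6661 = 0.1079

0.108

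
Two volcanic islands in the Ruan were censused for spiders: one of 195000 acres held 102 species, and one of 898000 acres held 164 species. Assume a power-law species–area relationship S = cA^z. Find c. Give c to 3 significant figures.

z = ln(S₂/S₁) / ln(A₂/A₁) = ln(164/102) / ln(898000/195000) = 0.4749 / 1.5272 = 0.3110
c = S₁ / A₁^z = 102 / 195000^0.3110 = 102 / 44.16 = 2.31

2.31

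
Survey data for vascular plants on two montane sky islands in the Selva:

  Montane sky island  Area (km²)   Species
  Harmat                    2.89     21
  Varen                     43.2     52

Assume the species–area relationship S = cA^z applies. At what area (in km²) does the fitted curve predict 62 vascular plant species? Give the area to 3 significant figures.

73.0 km²

z = ln(52/21) / ln(43.2/2.89) = 0.9067 / 2.7046 = 0.3353
c = 21 / 2.89^0.3353 = 21 / 1.427 = 14.71
A = (62/14.71)^(1/0.3353) ⇒ ln A = ln(4.214)/0.3353 = 4.2905
A = e^4.2905 ≈ 73 km²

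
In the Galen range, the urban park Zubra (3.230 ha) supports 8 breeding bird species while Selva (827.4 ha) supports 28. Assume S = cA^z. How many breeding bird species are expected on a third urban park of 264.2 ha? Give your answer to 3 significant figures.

z = ln(28/8) / ln(827.4/3.23) = 1.2528 / 5.5458 = 0.2259
c = 8 / 3.23^0.2259 = 8 / 1.303 = 6.139
S₃ = 6.139 × 264.2^0.2259 = 6.139 × 3.525 ≈ 21.64

21.6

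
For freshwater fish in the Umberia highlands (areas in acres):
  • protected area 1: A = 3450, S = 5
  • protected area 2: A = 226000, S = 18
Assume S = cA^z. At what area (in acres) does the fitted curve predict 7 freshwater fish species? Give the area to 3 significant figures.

10300 acres

z = ln(18/5) / ln(226000/3450) = 1.2809 / 4.1822 = 0.3063
c = 5 / 3450^0.3063 = 5 / 12.12 = 0.4125
A = (7/0.4125)^(1/0.3063) ⇒ ln A = ln(16.97)/0.3063 = 9.2447
A = e^9.2447 ≈ 10349 acres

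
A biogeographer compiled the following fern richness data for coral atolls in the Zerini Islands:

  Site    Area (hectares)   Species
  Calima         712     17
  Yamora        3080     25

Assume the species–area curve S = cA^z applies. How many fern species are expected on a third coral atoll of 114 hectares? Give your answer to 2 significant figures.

10

z = ln(25/17) / ln(3080/712) = 0.3857 / 1.4646 = 0.2633
c = 17 / 712^0.2633 = 17 / 5.638 = 3.015
S₃ = 3.015 × 114^0.2633 = 3.015 × 3.48 ≈ 10.49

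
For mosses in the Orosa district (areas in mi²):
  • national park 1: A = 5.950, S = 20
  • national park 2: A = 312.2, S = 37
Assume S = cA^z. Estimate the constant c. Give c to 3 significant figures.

15.2

z = ln(S₂/S₁) / ln(A₂/A₁) = ln(37/20) / ln(312.2/5.95) = 0.6152 / 3.9603 = 0.1553
c = S₁ / A₁^z = 20 / 5.95^0.1553 = 20 / 1.319 = 15.16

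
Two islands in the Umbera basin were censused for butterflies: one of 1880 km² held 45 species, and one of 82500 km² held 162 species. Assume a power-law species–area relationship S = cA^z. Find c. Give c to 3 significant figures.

z = ln(S₂/S₁) / ln(A₂/A₁) = ln(162/45) / ln(82500/1880) = 1.2809 / 3.7815 = 0.3387
c = S₁ / A₁^z = 45 / 1880^0.3387 = 45 / 12.85 = 3.501

3.50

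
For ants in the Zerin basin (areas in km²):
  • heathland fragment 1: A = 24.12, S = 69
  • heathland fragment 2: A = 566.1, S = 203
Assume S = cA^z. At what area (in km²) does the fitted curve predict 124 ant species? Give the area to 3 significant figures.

z = ln(203/69) / ln(566.1/24.12) = 1.0791 / 3.1557 = 0.3419
c = 69 / 24.12^0.3419 = 69 / 2.97 = 23.24
A = (124/23.24)^(1/0.3419) ⇒ ln A = ln(5.337)/0.3419 = 4.8973
A = e^4.8973 ≈ 133.9 km²

134 km²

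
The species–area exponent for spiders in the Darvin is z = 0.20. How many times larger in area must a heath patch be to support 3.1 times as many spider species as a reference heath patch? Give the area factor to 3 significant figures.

(A₂/A₁)^0.2 = 3.1, so A₂/A₁ = 3.1^(1/0.2) = 3.1^5
ln(A₂/A₁) = ln 3.1 / 0.2 = 1.1314 / 0.2 = 5.6570
A₂/A₁ = e^5.6570 ≈ 286.3

286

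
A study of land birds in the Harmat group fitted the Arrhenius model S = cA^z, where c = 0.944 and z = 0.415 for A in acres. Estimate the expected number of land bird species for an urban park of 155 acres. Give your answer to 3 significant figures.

7.66

S = 0.944 × 155^0.415
ln S = ln 0.944 + 0.415 × ln 155 = -0.0576 + 0.415 × 5.0434 = 2.0354
S = e^2.0354 ≈ 7.655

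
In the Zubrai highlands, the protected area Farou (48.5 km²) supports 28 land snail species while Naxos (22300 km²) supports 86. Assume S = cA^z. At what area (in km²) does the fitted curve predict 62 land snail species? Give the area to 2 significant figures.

z = ln(86/28) / ln(22300/48.5) = 1.1221 / 6.1308 = 0.1830
c = 28 / 48.5^0.1830 = 28 / 2.035 = 13.76
A = (62/13.76)^(1/0.1830) ⇒ ln A = ln(4.506)/0.1830 = 8.2246
A = e^8.2246 ≈ 3732 km²

3700 km²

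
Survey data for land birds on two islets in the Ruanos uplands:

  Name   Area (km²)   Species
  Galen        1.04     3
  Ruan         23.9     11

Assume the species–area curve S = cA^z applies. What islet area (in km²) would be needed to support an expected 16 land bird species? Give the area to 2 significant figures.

59 km²

z = ln(11/3) / ln(23.9/1.04) = 1.2993 / 3.1347 = 0.4145
c = 3 / 1.04^0.4145 = 3 / 1.016 = 2.952
A = (16/2.952)^(1/0.4145) ⇒ ln A = ln(5.421)/0.4145 = 4.0779
A = e^4.0779 ≈ 59.02 km²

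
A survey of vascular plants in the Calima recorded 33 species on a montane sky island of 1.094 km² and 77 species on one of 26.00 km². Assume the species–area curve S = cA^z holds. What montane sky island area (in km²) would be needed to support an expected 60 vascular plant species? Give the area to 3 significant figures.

z = ln(77/33) / ln(26/1.094) = 0.8473 / 3.1683 = 0.2674
c = 33 / 1.094^0.2674 = 33 / 1.024 = 32.22
A = (60/32.22)^(1/0.2674) ⇒ ln A = ln(1.862)/0.2674 = 2.3253
A = e^2.3253 ≈ 10.23 km²

10.2 km²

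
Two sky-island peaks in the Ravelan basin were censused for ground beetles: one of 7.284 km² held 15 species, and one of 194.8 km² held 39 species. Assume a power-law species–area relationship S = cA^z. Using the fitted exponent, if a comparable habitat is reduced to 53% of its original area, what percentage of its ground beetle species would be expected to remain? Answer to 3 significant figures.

83.1%

z = ln(39/15) / ln(194.8/7.284) = 0.9555 / 3.2863 = 0.2908
S_new/S_old = (A_new/A_old)^z = 0.53^0.2908 = exp(0.2908 × -0.6349) = 0.8314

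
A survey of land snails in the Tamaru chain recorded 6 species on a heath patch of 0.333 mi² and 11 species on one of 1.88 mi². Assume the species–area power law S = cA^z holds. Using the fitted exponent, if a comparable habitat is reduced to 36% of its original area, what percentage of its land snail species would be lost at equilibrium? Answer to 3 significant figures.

z = ln(11/6) / ln(1.88/0.333) = 0.6061 / 1.7309 = 0.3502
S_new/S_old = (A_new/A_old)^z = 0.36^0.3502 = exp(0.3502 × -1.0217) = 0.6992
Fraction lost = 1 − 0.6992 = 0.3008

30.1%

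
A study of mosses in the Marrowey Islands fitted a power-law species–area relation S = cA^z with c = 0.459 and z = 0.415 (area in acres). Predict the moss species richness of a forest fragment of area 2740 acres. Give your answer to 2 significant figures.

12

S = 0.459 × 2740^0.415 = 0.459 × 26.71 ≈ 12.26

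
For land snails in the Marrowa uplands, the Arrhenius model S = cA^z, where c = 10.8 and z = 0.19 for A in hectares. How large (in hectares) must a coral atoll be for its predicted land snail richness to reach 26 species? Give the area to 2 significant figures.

26 = 10.8 × A^0.19  ⇒  A^0.19 = 26/10.8 = 2.407
ln A = ln(2.407) / 0.19 = 0.8786 / 0.19 = 4.6239
A = e^4.6239 ≈ 101.9 hectares

100 hectares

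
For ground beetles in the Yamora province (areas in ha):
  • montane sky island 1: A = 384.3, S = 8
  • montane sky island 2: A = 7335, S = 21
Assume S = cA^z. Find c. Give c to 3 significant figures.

1.14

z = ln(S₂/S₁) / ln(A₂/A₁) = ln(21/8) / ln(7335/384.3) = 0.9651 / 2.9490 = 0.3273
c = S₁ / A₁^z = 8 / 384.3^0.3273 = 8 / 7.012 = 1.141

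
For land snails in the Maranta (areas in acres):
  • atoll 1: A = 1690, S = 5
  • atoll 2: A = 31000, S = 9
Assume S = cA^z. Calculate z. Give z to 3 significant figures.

Taking logs: ln S = ln c + z ln A, so z = (ln S₂ − ln S₁)/(ln A₂ − ln A₁).
z = ln(9/5) / ln(31000/1690) = ln(1.8) / ln(18.34) = 0.5878 / 2.9093 = 0.2020

0.202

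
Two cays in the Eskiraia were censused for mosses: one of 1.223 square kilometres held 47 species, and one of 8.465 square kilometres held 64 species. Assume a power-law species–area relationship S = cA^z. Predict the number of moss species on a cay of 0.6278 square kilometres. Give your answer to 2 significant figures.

z = ln(64/47) / ln(8.465/1.223) = 0.3087 / 1.9346 = 0.1596
c = 47 / 1.223^0.1596 = 47 / 1.033 = 45.51
S₃ = 45.51 × 0.6278^0.1596 = 45.51 × 0.9284 ≈ 42.26

42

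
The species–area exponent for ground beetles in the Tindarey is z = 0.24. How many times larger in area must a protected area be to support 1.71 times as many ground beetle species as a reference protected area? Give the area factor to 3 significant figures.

(A₂/A₁)^0.24 = 1.71, so A₂/A₁ = 1.71^(1/0.24) = 1.71^4.167
ln(A₂/A₁) = ln 1.71 / 0.24 = 0.5365 / 0.24 = 2.2354
A₂/A₁ = e^2.2354 ≈ 9.35

9.35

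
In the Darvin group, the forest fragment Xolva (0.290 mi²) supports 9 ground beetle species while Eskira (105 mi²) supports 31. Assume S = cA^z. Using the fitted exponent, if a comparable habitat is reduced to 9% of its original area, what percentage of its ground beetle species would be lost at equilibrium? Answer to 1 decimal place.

39.7%

z = ln(31/9) / ln(105/0.29) = 1.2368 / 5.8918 = 0.2099
S_new/S_old = (A_new/A_old)^z = 0.09^0.2099 = exp(0.2099 × -2.4079) = 0.6032
Fraction lost = 1 − 0.6032 = 0.3968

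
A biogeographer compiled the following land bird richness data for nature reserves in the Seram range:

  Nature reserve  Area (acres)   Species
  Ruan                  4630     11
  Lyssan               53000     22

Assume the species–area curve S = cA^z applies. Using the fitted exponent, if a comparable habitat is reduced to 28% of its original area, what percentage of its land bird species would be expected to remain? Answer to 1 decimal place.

69.6%

z = ln(22/11) / ln(53000/4630) = 0.6931 / 2.4377 = 0.2843
S_new/S_old = (A_new/A_old)^z = 0.28^0.2843 = exp(0.2843 × -1.2730) = 0.6963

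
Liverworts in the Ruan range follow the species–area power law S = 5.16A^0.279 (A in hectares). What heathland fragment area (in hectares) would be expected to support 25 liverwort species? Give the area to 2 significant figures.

290 hectares

25 = 5.16 × A^0.279  ⇒  A^0.279 = 25/5.16 = 4.845
ln A = ln(4.845) / 0.279 = 1.5779 / 0.279 = 5.6557
A = e^5.6557 ≈ 285.9 hectares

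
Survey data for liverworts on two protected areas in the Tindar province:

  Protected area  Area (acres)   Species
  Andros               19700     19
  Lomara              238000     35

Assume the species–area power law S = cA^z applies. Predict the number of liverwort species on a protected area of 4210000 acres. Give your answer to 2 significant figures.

71

z = ln(35/19) / ln(238000/19700) = 0.6109 / 2.4917 = 0.2452
c = 19 / 19700^0.2452 = 19 / 11.3 = 1.682
S₃ = 1.682 × 4210000^0.2452 = 1.682 × 42.09 ≈ 70.79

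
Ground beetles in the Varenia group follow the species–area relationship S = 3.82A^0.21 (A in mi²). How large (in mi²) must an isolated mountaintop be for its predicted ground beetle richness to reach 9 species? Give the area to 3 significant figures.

59.2 mi²

9 = 3.82 × A^0.21  ⇒  A^0.21 = 9/3.82 = 2.356
ln A = ln(2.356) / 0.21 = 0.8570 / 0.21 = 4.0808
A = e^4.0808 ≈ 59.19 mi²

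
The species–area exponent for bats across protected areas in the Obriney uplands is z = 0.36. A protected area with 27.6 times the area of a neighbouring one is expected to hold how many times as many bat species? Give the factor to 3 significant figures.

3.30

S₂/S₁ = (A₂/A₁)^z = 27.6^0.36
ln(S₂/S₁) = 0.36 × ln 27.6 = 0.36 × 3.3178 = 1.1944
S₂/S₁ = e^1.1944 ≈ 3.302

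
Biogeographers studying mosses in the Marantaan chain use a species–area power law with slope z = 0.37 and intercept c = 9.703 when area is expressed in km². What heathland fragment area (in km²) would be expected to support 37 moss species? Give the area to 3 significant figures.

37 = 9.703 × A^0.37  ⇒  A^0.37 = 37/9.703 = 3.813
ln A = ln(3.813) / 0.37 = 1.3385 / 0.37 = 3.6175
A = e^3.6175 ≈ 37.25 km²

37.2 km²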